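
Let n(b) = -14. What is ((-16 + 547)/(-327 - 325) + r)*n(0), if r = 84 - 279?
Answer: 893697/326 ≈ 2741.4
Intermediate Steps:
r = -195
((-16 + 547)/(-327 - 325) + r)*n(0) = ((-16 + 547)/(-327 - 325) - 195)*(-14) = (531/(-652) - 195)*(-14) = (531*(-1/652) - 195)*(-14) = (-531/652 - 195)*(-14) = -127671/652*(-14) = 893697/326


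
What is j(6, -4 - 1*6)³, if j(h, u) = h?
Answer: 216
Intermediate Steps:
j(6, -4 - 1*6)³ = 6³ = 216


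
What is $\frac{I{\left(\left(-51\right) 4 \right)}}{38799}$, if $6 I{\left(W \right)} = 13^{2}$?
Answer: $\frac{169}{232794} \approx 0.00072596$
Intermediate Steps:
$I{\left(W \right)} = \frac{169}{6}$ ($I{\left(W \right)} = \frac{13^{2}}{6} = \frac{1}{6} \cdot 169 = \frac{169}{6}$)
$\frac{I{\left(\left(-51\right) 4 \right)}}{38799} = \frac{169}{6 \cdot 38799} = \frac{169}{6} \cdot \frac{1}{38799} = \frac{169}{232794}$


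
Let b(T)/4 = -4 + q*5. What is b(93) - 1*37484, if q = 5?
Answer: -37400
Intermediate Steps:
b(T) = 84 (b(T) = 4*(-4 + 5*5) = 4*(-4 + 25) = 4*21 = 84)
b(93) - 1*37484 = 84 - 1*37484 = 84 - 37484 = -37400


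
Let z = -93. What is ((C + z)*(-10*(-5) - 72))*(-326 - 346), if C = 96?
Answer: 44352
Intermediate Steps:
((C + z)*(-10*(-5) - 72))*(-326 - 346) = ((96 - 93)*(-10*(-5) - 72))*(-326 - 346) = (3*(50 - 72))*(-672) = (3*(-22))*(-672) = -66*(-672) = 44352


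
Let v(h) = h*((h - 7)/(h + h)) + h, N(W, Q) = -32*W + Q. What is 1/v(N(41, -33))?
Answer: -1/2021 ≈ -0.00049480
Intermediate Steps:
N(W, Q) = Q - 32*W
v(h) = -7/2 + 3*h/2 (v(h) = h*((-7 + h)/((2*h))) + h = h*((-7 + h)*(1/(2*h))) + h = h*((-7 + h)/(2*h)) + h = (-7/2 + h/2) + h = -7/2 + 3*h/2)
1/v(N(41, -33)) = 1/(-7/2 + 3*(-33 - 32*41)/2) = 1/(-7/2 + 3*(-33 - 1312)/2) = 1/(-7/2 + (3/2)*(-1345)) = 1/(-7/2 - 4035/2) = 1/(-2021) = -1/2021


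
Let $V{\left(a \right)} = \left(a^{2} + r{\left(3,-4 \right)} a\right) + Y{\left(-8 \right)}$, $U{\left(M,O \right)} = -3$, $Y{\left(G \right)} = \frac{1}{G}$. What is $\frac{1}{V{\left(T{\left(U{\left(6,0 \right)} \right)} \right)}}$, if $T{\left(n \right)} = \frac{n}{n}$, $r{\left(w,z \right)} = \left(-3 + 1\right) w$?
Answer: $- \frac{8}{41} \approx -0.19512$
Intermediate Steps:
$r{\left(w,z \right)} = - 2 w$
$T{\left(n \right)} = 1$
$V{\left(a \right)} = - \frac{1}{8} + a^{2} - 6 a$ ($V{\left(a \right)} = \left(a^{2} + \left(-2\right) 3 a\right) + \frac{1}{-8} = \left(a^{2} - 6 a\right) - \frac{1}{8} = - \frac{1}{8} + a^{2} - 6 a$)
$\frac{1}{V{\left(T{\left(U{\left(6,0 \right)} \right)} \right)}} = \frac{1}{- \frac{1}{8} + 1^{2} - 6} = \frac{1}{- \frac{1}{8} + 1 - 6} = \frac{1}{- \frac{41}{8}} = - \frac{8}{41}$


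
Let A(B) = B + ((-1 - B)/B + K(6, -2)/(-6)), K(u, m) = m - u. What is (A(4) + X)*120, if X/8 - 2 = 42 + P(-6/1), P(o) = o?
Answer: 36970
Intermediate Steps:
X = 304 (X = 16 + 8*(42 - 6/1) = 16 + 8*(42 - 6*1) = 16 + 8*(42 - 6) = 16 + 8*36 = 16 + 288 = 304)
A(B) = 4/3 + B + (-1 - B)/B (A(B) = B + ((-1 - B)/B + (-2 - 1*6)/(-6)) = B + ((-1 - B)/B + (-2 - 6)*(-⅙)) = B + ((-1 - B)/B - 8*(-⅙)) = B + ((-1 - B)/B + 4/3) = B + (4/3 + (-1 - B)/B) = 4/3 + B + (-1 - B)/B)
(A(4) + X)*120 = ((⅓ + 4 - 1/4) + 304)*120 = ((⅓ + 4 - 1*¼) + 304)*120 = ((⅓ + 4 - ¼) + 304)*120 = (49/12 + 304)*120 = (3697/12)*120 = 36970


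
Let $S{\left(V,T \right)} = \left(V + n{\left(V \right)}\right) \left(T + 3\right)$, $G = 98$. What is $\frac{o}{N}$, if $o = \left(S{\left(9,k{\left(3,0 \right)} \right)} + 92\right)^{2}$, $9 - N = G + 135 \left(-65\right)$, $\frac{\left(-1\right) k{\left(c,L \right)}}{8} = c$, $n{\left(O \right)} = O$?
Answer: $\frac{40898}{4343} \approx 9.417$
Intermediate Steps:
$k{\left(c,L \right)} = - 8 c$
$N = 8686$ ($N = 9 - \left(98 + 135 \left(-65\right)\right) = 9 - \left(98 - 8775\right) = 9 - -8677 = 9 + 8677 = 8686$)
$S{\left(V,T \right)} = 2 V \left(3 + T\right)$ ($S{\left(V,T \right)} = \left(V + V\right) \left(T + 3\right) = 2 V \left(3 + T\right)$)
$o = 81796$ ($o = \left(2 \cdot 9 \left(3 - 24\right) + 92\right)^{2} = \left(2 \cdot 9 \left(-21\right) + 92\right)^{2} = \left(-378 + 92\right)^{2} = \left(-286\right)^{2} = 81796$)
$\frac{o}{N} = \frac{81796}{8686} = 81796 \cdot \frac{1}{8686} = \frac{40898}{4343}$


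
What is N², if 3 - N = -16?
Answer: 361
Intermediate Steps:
N = 19 (N = 3 - 1*(-16) = 3 + 16 = 19)
N² = 19² = 361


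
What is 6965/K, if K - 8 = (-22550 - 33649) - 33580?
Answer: -6965/89771 ≈ -0.077586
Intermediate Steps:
K = -89771 (K = 8 + ((-22550 - 33649) - 33580) = 8 + (-56199 - 33580) = 8 - 89779 = -89771)
6965/K = 6965/(-89771) = 6965*(-1/89771) = -6965/89771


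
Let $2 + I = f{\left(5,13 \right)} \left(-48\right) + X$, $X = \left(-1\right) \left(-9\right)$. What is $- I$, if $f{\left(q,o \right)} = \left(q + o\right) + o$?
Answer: $1481$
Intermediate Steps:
$X = 9$
$f{\left(q,o \right)} = q + 2 o$ ($f{\left(q,o \right)} = \left(o + q\right) + o = q + 2 o$)
$I = -1481$ ($I = -2 + \left(\left(5 + 2 \cdot 13\right) \left(-48\right) + 9\right) = -2 + \left(\left(5 + 26\right) \left(-48\right) + 9\right) = -2 + \left(31 \left(-48\right) + 9\right) = -2 + \left(-1488 + 9\right) = -2 - 1479 = -1481$)
$- I = \left(-1\right) \left(-1481\right) = 1481$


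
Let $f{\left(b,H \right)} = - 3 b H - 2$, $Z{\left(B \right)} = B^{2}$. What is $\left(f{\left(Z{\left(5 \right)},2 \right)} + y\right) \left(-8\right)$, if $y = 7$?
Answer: $1160$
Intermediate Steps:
$f{\left(b,H \right)} = -2 - 3 H b$ ($f{\left(b,H \right)} = - 3 H b - 2 = -2 - 3 H b$)
$\left(f{\left(Z{\left(5 \right)},2 \right)} + y\right) \left(-8\right) = \left(\left(-2 - 6 \cdot 5^{2}\right) + 7\right) \left(-8\right) = \left(\left(-2 - 6 \cdot 25\right) + 7\right) \left(-8\right) = \left(\left(-2 - 150\right) + 7\right) \left(-8\right) = \left(-152 + 7\right) \left(-8\right) = \left(-145\right) \left(-8\right) = 1160$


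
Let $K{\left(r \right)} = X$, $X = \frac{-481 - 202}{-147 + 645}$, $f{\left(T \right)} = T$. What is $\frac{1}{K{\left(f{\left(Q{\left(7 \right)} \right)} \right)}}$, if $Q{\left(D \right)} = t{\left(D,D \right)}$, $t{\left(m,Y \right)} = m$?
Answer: $- \frac{498}{683} \approx -0.72914$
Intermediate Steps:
$Q{\left(D \right)} = D$
$X = - \frac{683}{498}$ ($X = \frac{-481 + \left(-469 + 267\right)}{498} = \left(-481 - 202\right) \frac{1}{498} = \left(-683\right) \frac{1}{498} = - \frac{683}{498} \approx -1.3715$)
$K{\left(r \right)} = - \frac{683}{498}$
$\frac{1}{K{\left(f{\left(Q{\left(7 \right)} \right)} \right)}} = \frac{1}{- \frac{683}{498}} = - \frac{498}{683}$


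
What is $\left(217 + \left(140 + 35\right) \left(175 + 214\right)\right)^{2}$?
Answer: $4663797264$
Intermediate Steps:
$\left(217 + \left(140 + 35\right) \left(175 + 214\right)\right)^{2} = \left(217 + 175 \cdot 389\right)^{2} = \left(217 + 68075\right)^{2} = 68292^{2} = 4663797264$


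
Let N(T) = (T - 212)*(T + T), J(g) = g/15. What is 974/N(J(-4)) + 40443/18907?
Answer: 2586816573/240799552 ≈ 10.743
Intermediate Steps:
J(g) = g/15 (J(g) = g*(1/15) = g/15)
N(T) = 2*T*(-212 + T) (N(T) = (-212 + T)*(2*T) = 2*T*(-212 + T))
974/N(J(-4)) + 40443/18907 = 974/((2*((1/15)*(-4))*(-212 + (1/15)*(-4)))) + 40443/18907 = 974/((2*(-4/15)*(-212 - 4/15))) + 40443*(1/18907) = 974/((2*(-4/15)*(-3184/15))) + 40443/18907 = 974/(25472/225) + 40443/18907 = 974*(225/25472) + 40443/18907 = 109575/12736 + 40443/18907 = 2586816573/240799552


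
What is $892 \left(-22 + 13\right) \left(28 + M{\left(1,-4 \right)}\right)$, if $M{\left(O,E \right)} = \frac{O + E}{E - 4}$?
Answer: $- \frac{455589}{2} \approx -2.2779 \cdot 10^{5}$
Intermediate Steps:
$M{\left(O,E \right)} = \frac{E + O}{-4 + E}$
$892 \left(-22 + 13\right) \left(28 + M{\left(1,-4 \right)}\right) = 892 \left(-22 + 13\right) \left(28 + \frac{-4 + 1}{-4 - 4}\right) = 892 \left(- 9 \left(28 + \frac{1}{-8} \left(-3\right)\right)\right) = 892 \left(- 9 \left(28 - - \frac{3}{8}\right)\right) = 892 \left(- 9 \left(28 + \frac{3}{8}\right)\right) = 892 \left(\left(-9\right) \frac{227}{8}\right) = 892 \left(- \frac{2043}{8}\right) = - \frac{455589}{2}$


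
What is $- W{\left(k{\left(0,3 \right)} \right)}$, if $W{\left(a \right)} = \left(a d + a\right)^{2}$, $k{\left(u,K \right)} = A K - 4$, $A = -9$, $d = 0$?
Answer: $-961$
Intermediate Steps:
$k{\left(u,K \right)} = -4 - 9 K$ ($k{\left(u,K \right)} = - 9 K - 4 = -4 - 9 K$)
$W{\left(a \right)} = a^{2}$ ($W{\left(a \right)} = \left(a 0 + a\right)^{2} = \left(0 + a\right)^{2} = a^{2}$)
$- W{\left(k{\left(0,3 \right)} \right)} = - \left(-4 - 27\right)^{2} = - \left(-31\right)^{2} = \left(-1\right) 961 = -961$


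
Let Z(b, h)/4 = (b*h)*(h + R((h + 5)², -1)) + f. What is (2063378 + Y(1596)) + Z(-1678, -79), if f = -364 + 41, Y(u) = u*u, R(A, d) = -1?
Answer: -37810538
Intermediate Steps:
Y(u) = u²
f = -323
Z(b, h) = -1292 + 4*b*h*(-1 + h) (Z(b, h) = 4*((b*h)*(h - 1) - 323) = 4*((b*h)*(-1 + h) - 323) = 4*(b*h*(-1 + h) - 323) = 4*(-323 + b*h*(-1 + h)) = -1292 + 4*b*h*(-1 + h))
(2063378 + Y(1596)) + Z(-1678, -79) = (2063378 + 1596²) + (-1292 - 4*(-1678)*(-79) + 4*(-1678)*(-79)²) = (2063378 + 2547216) + (-1292 - 530248 + 4*(-1678)*6241) = 4610594 + (-1292 - 530248 - 41889592) = 4610594 - 42421132 = -37810538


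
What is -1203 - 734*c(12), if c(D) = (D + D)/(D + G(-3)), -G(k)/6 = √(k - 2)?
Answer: -16699/9 - 2936*I*√5/9 ≈ -1855.4 - 729.46*I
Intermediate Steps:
G(k) = -6*√(-2 + k) (G(k) = -6*√(k - 2) = -6*√(-2 + k))
c(D) = 2*D/(D - 6*I*√5) (c(D) = (D + D)/(D - 6*√(-2 - 3)) = (2*D)/(D - 6*I*√5) = 2*D/(D - 6*I*√5))
-1203 - 734*c(12) = -1203 - 1468*12/(12 - 6*I*√5) = -1203 - 17616/(12 - 6*I*√5)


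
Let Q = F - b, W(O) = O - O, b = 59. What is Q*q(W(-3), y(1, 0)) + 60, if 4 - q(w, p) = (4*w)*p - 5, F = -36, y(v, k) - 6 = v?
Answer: -795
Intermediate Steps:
y(v, k) = 6 + v
W(O) = 0
q(w, p) = 9 - 4*p*w (q(w, p) = 4 - ((4*w)*p - 5) = 4 - (4*p*w - 5) = 4 - (-5 + 4*p*w) = 4 + (5 - 4*p*w) = 9 - 4*p*w)
Q = -95 (Q = -36 - 1*59 = -36 - 59 = -95)
Q*q(W(-3), y(1, 0)) + 60 = -95*(9 - 4*(6 + 1)*0) + 60 = -95*(9 - 4*7*0) + 60 = -95*(9 + 0) + 60 = -95*9 + 60 = -855 + 60 = -795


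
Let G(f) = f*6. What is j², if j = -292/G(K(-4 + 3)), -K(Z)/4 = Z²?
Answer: 5329/36 ≈ 148.03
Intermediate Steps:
K(Z) = -4*Z²
G(f) = 6*f
j = 73/6 (j = -292*(-1/(24*(-4 + 3)²)) = -292/(6*(-4*(-1)²)) = -292/(6*(-4*1)) = -292/(6*(-4)) = -292/(-24) = -292*(-1/24) = 73/6 ≈ 12.167)
j² = (73/6)² = 5329/36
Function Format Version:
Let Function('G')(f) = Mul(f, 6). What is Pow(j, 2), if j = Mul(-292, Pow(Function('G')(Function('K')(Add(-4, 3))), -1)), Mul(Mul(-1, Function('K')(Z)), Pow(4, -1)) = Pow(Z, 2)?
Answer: Rational(5329, 36) ≈ 148.03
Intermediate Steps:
Function('K')(Z) = Mul(-4, Pow(Z, 2))
Function('G')(f) = Mul(6, f)
j = Rational(73, 6) (j = Mul(-292, Pow(Mul(6, Mul(-4, Pow(Add(-4, 3), 2))), -1)) = Mul(-292, Pow(Mul(6, Mul(-4, Pow(-1, 2))), -1)) = Mul(-292, Pow(Mul(6, Mul(-4, 1)), -1)) = Mul(-292, Pow(Mul(6, -4), -1)) = Mul(-292, Pow(-24, -1)) = Mul(-292, Rational(-1, 24)) = Rational(73, 6) ≈ 12.167)
Pow(j, 2) = Pow(Rational(73, 6), 2) = Rational(5329, 36)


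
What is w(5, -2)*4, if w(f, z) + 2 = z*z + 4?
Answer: 24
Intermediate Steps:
w(f, z) = 2 + z² (w(f, z) = -2 + (z*z + 4) = -2 + (z² + 4) = -2 + (4 + z²) = 2 + z²)
w(5, -2)*4 = (2 + (-2)²)*4 = (2 + 4)*4 = 6*4 = 24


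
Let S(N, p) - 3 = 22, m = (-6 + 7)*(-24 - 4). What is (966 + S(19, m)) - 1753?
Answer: -762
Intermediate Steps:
m = -28 (m = 1*(-28) = -28)
S(N, p) = 25 (S(N, p) = 3 + 22 = 25)
(966 + S(19, m)) - 1753 = (966 + 25) - 1753 = 991 - 1753 = -762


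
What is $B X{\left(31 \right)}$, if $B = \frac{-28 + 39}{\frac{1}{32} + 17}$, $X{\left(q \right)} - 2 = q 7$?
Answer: $\frac{77088}{545} \approx 141.45$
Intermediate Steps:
$X{\left(q \right)} = 2 + 7 q$ ($X{\left(q \right)} = 2 + q 7 = 2 + 7 q$)
$B = \frac{352}{545}$ ($B = \frac{11}{\frac{1}{32} + 17} = \frac{11}{\frac{545}{32}} = 11 \cdot \frac{32}{545} = \frac{352}{545} \approx 0.64587$)
$B X{\left(31 \right)} = \frac{352 \left(2 + 7 \cdot 31\right)}{545} = \frac{352 \left(2 + 217\right)}{545} = \frac{352}{545} \cdot 219 = \frac{77088}{545}$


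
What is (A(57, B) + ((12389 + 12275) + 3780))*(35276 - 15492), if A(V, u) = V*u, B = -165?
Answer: 376667576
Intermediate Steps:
(A(57, B) + ((12389 + 12275) + 3780))*(35276 - 15492) = (57*(-165) + ((12389 + 12275) + 3780))*(35276 - 15492) = (-9405 + (24664 + 3780))*19784 = (-9405 + 28444)*19784 = 19039*19784 = 376667576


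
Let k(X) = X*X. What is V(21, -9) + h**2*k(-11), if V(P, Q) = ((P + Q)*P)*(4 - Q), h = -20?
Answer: 51676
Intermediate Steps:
k(X) = X**2
V(P, Q) = P*(4 - Q)*(P + Q) (V(P, Q) = (P*(P + Q))*(4 - Q) = P*(4 - Q)*(P + Q))
V(21, -9) + h**2*k(-11) = 21*(-1*(-9)**2 + 4*21 + 4*(-9) - 1*21*(-9)) + (-20)**2*(-11)**2 = 21*(-1*81 + 84 - 36 + 189) + 400*121 = 21*(-81 + 84 - 36 + 189) + 48400 = 21*156 + 48400 = 3276 + 48400 = 51676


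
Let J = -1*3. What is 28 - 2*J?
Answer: 34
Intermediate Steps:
J = -3
28 - 2*J = 28 - 2*(-3) = 28 + 6 = 34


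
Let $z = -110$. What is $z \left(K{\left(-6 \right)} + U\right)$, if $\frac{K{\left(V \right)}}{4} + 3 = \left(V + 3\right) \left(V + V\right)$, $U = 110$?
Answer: $-26620$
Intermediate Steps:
$K{\left(V \right)} = -12 + 8 V \left(3 + V\right)$ ($K{\left(V \right)} = -12 + 4 \left(V + 3\right) \left(V + V\right) = -12 + 4 \left(3 + V\right) 2 V = -12 + 4 \cdot 2 V \left(3 + V\right) = -12 + 8 V \left(3 + V\right)$)
$z \left(K{\left(-6 \right)} + U\right) = - 110 \left(\left(-12 + 8 \left(-6\right)^{2} + 24 \left(-6\right)\right) + 110\right) = - 110 \left(\left(-12 + 8 \cdot 36 - 144\right) + 110\right) = - 110 \left(\left(-12 + 288 - 144\right) + 110\right) = - 110 \left(132 + 110\right) = \left(-110\right) 242 = -26620$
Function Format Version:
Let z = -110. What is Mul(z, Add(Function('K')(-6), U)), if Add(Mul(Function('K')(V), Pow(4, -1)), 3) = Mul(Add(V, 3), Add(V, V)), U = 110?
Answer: -26620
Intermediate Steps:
Function('K')(V) = Add(-12, Mul(8, V, Add(3, V))) (Function('K')(V) = Add(-12, Mul(4, Mul(Add(V, 3), Add(V, V)))) = Add(-12, Mul(4, Mul(Add(3, V), Mul(2, V)))) = Add(-12, Mul(4, Mul(2, V, Add(3, V)))) = Add(-12, Mul(8, V, Add(3, V))))
Mul(z, Add(Function('K')(-6), U)) = Mul(-110, Add(Add(-12, Mul(8, Pow(-6, 2)), Mul(24, -6)), 110)) = Mul(-110, Add(Add(-12, Mul(8, 36), -144), 110)) = Mul(-110, Add(Add(-12, 288, -144), 110)) = Mul(-110, Add(132, 110)) = Mul(-110, 242) = -26620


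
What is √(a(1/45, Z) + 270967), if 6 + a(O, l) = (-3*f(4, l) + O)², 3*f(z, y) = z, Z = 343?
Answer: √548728066/45 ≈ 520.55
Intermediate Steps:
f(z, y) = z/3
a(O, l) = -6 + (-4 + O)²
√(a(1/45, Z) + 270967) = √((-6 + (-4 + 1/45)²) + 270967) = √((-6 + (-179/45)²) + 270967) = √((-6 + 32041/2025) + 270967) = √(19891/2025 + 270967) = √(548728066/2025) = √548728066/45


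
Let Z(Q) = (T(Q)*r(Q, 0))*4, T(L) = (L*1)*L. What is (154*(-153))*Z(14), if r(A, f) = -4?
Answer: 73890432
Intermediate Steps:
T(L) = L² (T(L) = L*L = L²)
Z(Q) = -16*Q² (Z(Q) = (Q²*(-4))*4 = -4*Q²*4 = -16*Q²)
(154*(-153))*Z(14) = (154*(-153))*(-16*14²) = -(-376992)*196 = -23562*(-3136) = 73890432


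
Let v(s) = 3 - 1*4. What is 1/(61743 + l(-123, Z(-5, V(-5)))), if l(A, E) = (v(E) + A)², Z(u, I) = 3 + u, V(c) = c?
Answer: 1/77119 ≈ 1.2967e-5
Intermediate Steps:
v(s) = -1 (v(s) = 3 - 4 = -1)
l(A, E) = (-1 + A)²
1/(61743 + l(-123, Z(-5, V(-5)))) = 1/(61743 + (-1 - 123)²) = 1/(61743 + (-124)²) = 1/(61743 + 15376) = 1/77119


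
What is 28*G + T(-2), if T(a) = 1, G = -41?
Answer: -1147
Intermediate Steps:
28*G + T(-2) = 28*(-41) + 1 = -1148 + 1 = -1147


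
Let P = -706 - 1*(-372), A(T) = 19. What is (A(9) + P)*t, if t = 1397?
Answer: -440055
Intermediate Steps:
P = -334 (P = -706 + 372 = -334)
(A(9) + P)*t = (19 - 334)*1397 = -315*1397 = -440055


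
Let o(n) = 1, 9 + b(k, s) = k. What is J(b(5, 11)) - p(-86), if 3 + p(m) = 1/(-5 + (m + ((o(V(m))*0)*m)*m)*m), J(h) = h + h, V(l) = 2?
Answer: -36956/7391 ≈ -5.0001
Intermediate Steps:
b(k, s) = -9 + k
J(h) = 2*h
p(m) = -3 + 1/(-5 + m²) (p(m) = -3 + 1/(-5 + (m + ((1*0)*m)*m)*m) = -3 + 1/(-5 + (m + (0*m)*m)*m) = -3 + 1/(-5 + (m + 0*m)*m) = -3 + 1/(-5 + (m + 0)*m) = -3 + 1/(-5 + m*m) = -3 + 1/(-5 + m²))
J(b(5, 11)) - p(-86) = 2*(-9 + 5) - (16 - 3*(-86)²)/(-5 + (-86)²) = 2*(-4) - (16 - 3*7396)/(-5 + 7396) = -8 - (16 - 22188)/7391 = -8 - (-22172)/7391 = -8 - 1*(-22172/7391) = -8 + 22172/7391 = -36956/7391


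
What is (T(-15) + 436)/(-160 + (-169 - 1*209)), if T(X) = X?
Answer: -421/538 ≈ -0.78253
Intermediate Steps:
(T(-15) + 436)/(-160 + (-169 - 1*209)) = (-15 + 436)/(-160 + (-169 - 1*209)) = 421/(-160 + (-169 - 209)) = 421/(-160 - 378) = 421/(-538) = 421*(-1/538) = -421/538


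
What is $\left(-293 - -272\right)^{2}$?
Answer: $441$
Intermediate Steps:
$\left(-293 - -272\right)^{2} = \left(-293 + 272\right)^{2} = \left(-21\right)^{2} = 441$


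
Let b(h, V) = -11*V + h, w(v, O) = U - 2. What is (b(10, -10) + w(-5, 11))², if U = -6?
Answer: 12544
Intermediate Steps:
w(v, O) = -8 (w(v, O) = -6 - 2 = -8)
b(h, V) = h - 11*V
(b(10, -10) + w(-5, 11))² = ((10 - 11*(-10)) - 8)² = ((10 + 110) - 8)² = (120 - 8)² = 112² = 12544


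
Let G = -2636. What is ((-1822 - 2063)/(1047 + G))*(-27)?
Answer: -14985/227 ≈ -66.013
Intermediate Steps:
((-1822 - 2063)/(1047 + G))*(-27) = ((-1822 - 2063)/(1047 - 2636))*(-27) = -3885/(-1589)*(-27) = -3885*(-1/1589)*(-27) = (555/227)*(-27) = -14985/227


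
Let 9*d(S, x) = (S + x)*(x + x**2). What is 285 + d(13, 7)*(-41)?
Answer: -43355/9 ≈ -4817.2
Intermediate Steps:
d(S, x) = (S + x)*(x + x**2)/9 (d(S, x) = ((S + x)*(x + x**2))/9 = (S + x)*(x + x**2)/9)
285 + d(13, 7)*(-41) = 285 + ((1/9)*7*(13 + 7 + 7**2 + 13*7))*(-41) = 285 + ((1/9)*7*(13 + 7 + 49 + 91))*(-41) = 285 + ((1/9)*7*160)*(-41) = 285 + (1120/9)*(-41) = 285 - 45920/9 = -43355/9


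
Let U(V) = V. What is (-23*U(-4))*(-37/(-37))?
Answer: 92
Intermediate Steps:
(-23*U(-4))*(-37/(-37)) = (-23*(-4))*(-37/(-37)) = 92*(-37*(-1/37)) = 92*1 = 92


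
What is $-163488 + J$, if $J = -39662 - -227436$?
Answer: $24286$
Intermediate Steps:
$J = 187774$ ($J = -39662 + 227436 = 187774$)
$-163488 + J = -163488 + 187774 = 24286$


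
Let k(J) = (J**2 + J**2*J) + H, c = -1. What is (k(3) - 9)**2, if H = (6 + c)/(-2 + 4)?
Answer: 3481/4 ≈ 870.25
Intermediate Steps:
H = 5/2 (H = (6 - 1)/(-2 + 4) = 5/2 ≈ 2.5000)
k(J) = 5/2 + J**2 + J**3 (k(J) = (J**2 + J**2*J) + 5/2 = (J**2 + J**3) + 5/2 = 5/2 + J**2 + J**3)
(k(3) - 9)**2 = ((5/2 + 3**2 + 3**3) - 9)**2 = ((5/2 + 9 + 27) - 9)**2 = (77/2 - 9)**2 = (59/2)**2 = 3481/4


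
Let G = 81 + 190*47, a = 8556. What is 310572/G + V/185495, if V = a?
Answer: 2508115272/72673715 ≈ 34.512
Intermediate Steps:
V = 8556
G = 9011 (G = 81 + 8930 = 9011)
310572/G + V/185495 = 310572/9011 + 8556/185495 = 310572*(1/9011) + 8556*(1/185495) = 310572/9011 + 372/8065 = 2508115272/72673715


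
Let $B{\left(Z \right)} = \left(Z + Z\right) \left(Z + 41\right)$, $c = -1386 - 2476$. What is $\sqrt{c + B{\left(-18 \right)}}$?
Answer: $i \sqrt{4690} \approx 68.484 i$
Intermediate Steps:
$c = -3862$ ($c = -1386 - 2476 = -3862$)
$B{\left(Z \right)} = 2 Z \left(41 + Z\right)$
$\sqrt{c + B{\left(-18 \right)}} = \sqrt{-3862 + 2 \left(-18\right) \left(41 - 18\right)} = \sqrt{-3862 + 2 \left(-18\right) 23} = \sqrt{-3862 - 828} = \sqrt{-4690} = i \sqrt{4690}$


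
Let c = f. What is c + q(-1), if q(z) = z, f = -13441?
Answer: -13442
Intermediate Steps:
c = -13441
c + q(-1) = -13441 - 1 = -13442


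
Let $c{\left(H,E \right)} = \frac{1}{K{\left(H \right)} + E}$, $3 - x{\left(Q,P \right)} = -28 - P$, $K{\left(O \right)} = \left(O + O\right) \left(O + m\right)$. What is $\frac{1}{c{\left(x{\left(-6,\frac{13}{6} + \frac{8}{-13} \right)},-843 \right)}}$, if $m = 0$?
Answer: $\frac{3882115}{3042} \approx 1276.2$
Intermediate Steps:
$K{\left(O \right)} = 2 O^{2}$ ($K{\left(O \right)} = \left(O + O\right) \left(O + 0\right) = 2 O O = 2 O^{2}$)
$x{\left(Q,P \right)} = 31 + P$ ($x{\left(Q,P \right)} = 3 - \left(-28 - P\right) = 3 + \left(28 + P\right) = 31 + P$)
$c{\left(H,E \right)} = \frac{1}{E + 2 H^{2}}$ ($c{\left(H,E \right)} = \frac{1}{2 H^{2} + E} = \frac{1}{E + 2 H^{2}}$)
$\frac{1}{c{\left(x{\left(-6,\frac{13}{6} + \frac{8}{-13} \right)},-843 \right)}} = \frac{1}{\frac{1}{-843 + 2 \left(31 + \left(\frac{13}{6} + \frac{8}{-13}\right)\right)^{2}}} = \frac{1}{\frac{1}{-843 + 2 \left(31 + \left(13 \cdot \frac{1}{6} + 8 \left(- \frac{1}{13}\right)\right)\right)^{2}}} = \frac{1}{\frac{1}{-843 + 2 \left(31 + \left(\frac{13}{6} - \frac{8}{13}\right)\right)^{2}}} = \frac{1}{\frac{1}{-843 + 2 \left(31 + \frac{121}{78}\right)^{2}}} = \frac{1}{\frac{1}{-843 + 2 \left(\frac{2539}{78}\right)^{2}}} = \frac{1}{\frac{1}{-843 + 2 \cdot \frac{6446521}{6084}}} = \frac{1}{\frac{1}{-843 + \frac{6446521}{3042}}} = \frac{1}{\frac{1}{\frac{3882115}{3042}}} = \frac{1}{\frac{3042}{3882115}} = \frac{3882115}{3042}$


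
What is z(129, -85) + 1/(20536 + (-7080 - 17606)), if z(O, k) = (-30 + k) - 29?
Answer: -597601/4150 ≈ -144.00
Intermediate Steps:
z(O, k) = -59 + k
z(129, -85) + 1/(20536 + (-7080 - 17606)) = (-59 - 85) + 1/(20536 + (-7080 - 17606)) = -144 + 1/(20536 - 24686) = -144 + 1/(-4150) = -144 - 1/4150 = -597601/4150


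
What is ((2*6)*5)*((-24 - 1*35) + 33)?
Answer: -1560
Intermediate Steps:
((2*6)*5)*((-24 - 1*35) + 33) = (12*5)*((-24 - 35) + 33) = 60*(-59 + 33) = 60*(-26) = -1560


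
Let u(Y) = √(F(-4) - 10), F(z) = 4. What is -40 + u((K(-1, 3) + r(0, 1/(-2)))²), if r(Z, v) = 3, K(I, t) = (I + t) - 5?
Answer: -40 + I*√6 ≈ -40.0 + 2.4495*I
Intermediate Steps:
K(I, t) = -5 + I + t
u(Y) = I*√6 (u(Y) = √(4 - 10) = √(-6) = I*√6)
-40 + u((K(-1, 3) + r(0, 1/(-2)))²) = -40 + I*√6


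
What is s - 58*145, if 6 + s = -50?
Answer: -8466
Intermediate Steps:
s = -56 (s = -6 - 50 = -56)
s - 58*145 = -56 - 58*145 = -56 - 8410 = -8466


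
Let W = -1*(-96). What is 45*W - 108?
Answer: 4212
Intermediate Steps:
W = 96
45*W - 108 = 45*96 - 108 = 4320 - 108 = 4212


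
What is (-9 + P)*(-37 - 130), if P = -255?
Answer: 44088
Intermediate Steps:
(-9 + P)*(-37 - 130) = (-9 - 255)*(-37 - 130) = -264*(-167) = 44088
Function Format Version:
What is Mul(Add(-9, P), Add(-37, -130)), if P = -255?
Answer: 44088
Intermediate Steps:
Mul(Add(-9, P), Add(-37, -130)) = Mul(Add(-9, -255), Add(-37, -130)) = Mul(-264, -167) = 44088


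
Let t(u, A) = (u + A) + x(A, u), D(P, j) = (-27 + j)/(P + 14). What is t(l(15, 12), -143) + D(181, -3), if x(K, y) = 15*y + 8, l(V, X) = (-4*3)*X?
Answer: -31709/13 ≈ -2439.2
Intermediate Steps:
D(P, j) = (-27 + j)/(14 + P)
l(V, X) = -12*X
x(K, y) = 8 + 15*y
t(u, A) = 8 + A + 16*u (t(u, A) = (u + A) + (8 + 15*u) = (A + u) + (8 + 15*u) = 8 + A + 16*u)
t(l(15, 12), -143) + D(181, -3) = (8 - 143 + 16*(-12*12)) + (-27 - 3)/(14 + 181) = (8 - 143 + 16*(-144)) - 30/195 = (8 - 143 - 2304) + (1/195)*(-30) = -2439 - 2/13 = -31709/13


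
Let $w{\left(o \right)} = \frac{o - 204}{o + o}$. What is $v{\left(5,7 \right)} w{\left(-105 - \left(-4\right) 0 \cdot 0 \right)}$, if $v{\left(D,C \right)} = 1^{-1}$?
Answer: $\frac{103}{70} \approx 1.4714$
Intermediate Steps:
$v{\left(D,C \right)} = 1$
$w{\left(o \right)} = \frac{-204 + o}{2 o}$
$v{\left(5,7 \right)} w{\left(-105 - \left(-4\right) 0 \cdot 0 \right)} = 1 \frac{-204 - \left(105 + \left(-4\right) 0 \cdot 0\right)}{2 \left(-105 - \left(-4\right) 0 \cdot 0\right)} = 1 \frac{-204 - \left(105 + 0 \cdot 0\right)}{2 \left(-105 - 0 \cdot 0\right)} = 1 \frac{-204 - 105}{2 \left(-105 - 0\right)} = 1 \frac{-204 + \left(-105 + 0\right)}{2 \left(-105 + 0\right)} = 1 \frac{-204 - 105}{2 \left(-105\right)} = 1 \cdot \frac{1}{2} \left(- \frac{1}{105}\right) \left(-309\right) = 1 \cdot \frac{103}{70} = \frac{103}{70}$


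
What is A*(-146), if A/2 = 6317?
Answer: -1844564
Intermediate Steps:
A = 12634 (A = 2*6317 = 12634)
A*(-146) = 12634*(-146) = -1844564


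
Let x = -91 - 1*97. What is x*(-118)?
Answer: 22184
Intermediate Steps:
x = -188 (x = -91 - 97 = -188)
x*(-118) = -188*(-118) = 22184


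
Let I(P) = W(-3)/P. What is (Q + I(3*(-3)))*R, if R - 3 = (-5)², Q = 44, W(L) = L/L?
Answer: 11060/9 ≈ 1228.9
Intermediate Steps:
W(L) = 1
I(P) = 1/P
R = 28 (R = 3 + (-5)² = 3 + 25 = 28)
(Q + I(3*(-3)))*R = (44 + 1/(3*(-3)))*28 = (44 + 1/(-9))*28 = (44 - ⅑)*28 = (395/9)*28 = 11060/9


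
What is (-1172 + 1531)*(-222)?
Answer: -79698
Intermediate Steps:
(-1172 + 1531)*(-222) = 359*(-222) = -79698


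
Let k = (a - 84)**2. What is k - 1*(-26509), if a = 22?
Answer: 30353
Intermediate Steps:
k = 3844 (k = (22 - 84)**2 = (-62)**2 = 3844)
k - 1*(-26509) = 3844 - 1*(-26509) = 3844 + 26509 = 30353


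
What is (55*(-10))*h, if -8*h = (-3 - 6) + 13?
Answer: 275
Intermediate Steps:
h = -½ (h = -((-3 - 6) + 13)/8 = -(-9 + 13)/8 = -⅛*4 = -½ ≈ -0.50000)
(55*(-10))*h = (55*(-10))*(-½) = -550*(-½) = 275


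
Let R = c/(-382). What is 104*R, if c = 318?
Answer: -16536/191 ≈ -86.576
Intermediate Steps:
R = -159/191 (R = 318/(-382) = 318*(-1/382) = -159/191 ≈ -0.83246)
104*R = 104*(-159/191) = -16536/191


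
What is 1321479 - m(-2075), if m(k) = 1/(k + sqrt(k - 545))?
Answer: 1138651059286/861649 + 2*I*sqrt(655)/4308245 ≈ 1.3215e+6 + 1.1881e-5*I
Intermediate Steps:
m(k) = 1/(k + sqrt(-545 + k))
1321479 - m(-2075) = 1321479 - 1/(-2075 + sqrt(-545 - 2075)) = 1321479 - 1/(-2075 + sqrt(-2620)) = 1321479 - 1/(-2075 + 2*I*sqrt(655))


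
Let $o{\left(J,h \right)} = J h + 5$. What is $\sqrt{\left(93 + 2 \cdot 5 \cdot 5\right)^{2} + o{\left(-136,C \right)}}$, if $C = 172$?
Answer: $i \sqrt{2938} \approx 54.203 i$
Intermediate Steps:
$o{\left(J,h \right)} = 5 + J h$
$\sqrt{\left(93 + 2 \cdot 5 \cdot 5\right)^{2} + o{\left(-136,C \right)}} = \sqrt{\left(93 + 2 \cdot 5 \cdot 5\right)^{2} + \left(5 - 23392\right)} = \sqrt{\left(93 + 10 \cdot 5\right)^{2} + \left(5 - 23392\right)} = \sqrt{\left(93 + 50\right)^{2} - 23387} = \sqrt{143^{2} - 23387} = \sqrt{20449 - 23387} = \sqrt{-2938} = i \sqrt{2938}$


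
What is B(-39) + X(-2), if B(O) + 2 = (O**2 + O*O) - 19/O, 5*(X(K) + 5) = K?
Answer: 591842/195 ≈ 3035.1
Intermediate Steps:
X(K) = -5 + K/5
B(O) = -2 - 19/O + 2*O**2 (B(O) = -2 + ((O**2 + O*O) - 19/O) = -2 + ((O**2 + O**2) - 19/O) = -2 + (2*O**2 - 19/O) = -2 + (-19/O + 2*O**2) = -2 - 19/O + 2*O**2)
B(-39) + X(-2) = (-2 - 19/(-39) + 2*(-39)**2) + (-5 + (1/5)*(-2)) = (-2 - 19*(-1/39) + 2*1521) + (-5 - 2/5) = (-2 + 19/39 + 3042) - 27/5 = 118579/39 - 27/5 = 591842/195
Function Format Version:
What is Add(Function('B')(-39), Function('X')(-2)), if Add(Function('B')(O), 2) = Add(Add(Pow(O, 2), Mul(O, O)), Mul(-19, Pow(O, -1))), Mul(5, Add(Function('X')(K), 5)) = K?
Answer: Rational(591842, 195) ≈ 3035.1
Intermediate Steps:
Function('X')(K) = Add(-5, Mul(Rational(1, 5), K))
Function('B')(O) = Add(-2, Mul(-19, Pow(O, -1)), Mul(2, Pow(O, 2))) (Function('B')(O) = Add(-2, Add(Add(Pow(O, 2), Mul(O, O)), Mul(-19, Pow(O, -1)))) = Add(-2, Add(Add(Pow(O, 2), Pow(O, 2)), Mul(-19, Pow(O, -1)))) = Add(-2, Add(Mul(2, Pow(O, 2)), Mul(-19, Pow(O, -1)))) = Add(-2, Add(Mul(-19, Pow(O, -1)), Mul(2, Pow(O, 2)))) = Add(-2, Mul(-19, Pow(O, -1)), Mul(2, Pow(O, 2))))
Add(Function('B')(-39), Function('X')(-2)) = Add(Add(-2, Mul(-19, Pow(-39, -1)), Mul(2, Pow(-39, 2))), Add(-5, Mul(Rational(1, 5), -2))) = Add(Add(-2, Mul(-19, Rational(-1, 39)), Mul(2, 1521)), Add(-5, Rational(-2, 5))) = Add(Add(-2, Rational(19, 39), 3042), Rational(-27, 5)) = Add(Rational(118579, 39), Rational(-27, 5)) = Rational(591842, 195)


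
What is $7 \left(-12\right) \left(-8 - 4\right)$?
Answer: $1008$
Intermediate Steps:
$7 \left(-12\right) \left(-8 - 4\right) = \left(-84\right) \left(-12\right) = 1008$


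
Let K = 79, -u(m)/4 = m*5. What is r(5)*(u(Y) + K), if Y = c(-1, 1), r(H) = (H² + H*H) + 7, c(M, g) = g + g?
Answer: 2223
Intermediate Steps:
c(M, g) = 2*g
r(H) = 7 + 2*H² (r(H) = (H² + H²) + 7 = 2*H² + 7 = 7 + 2*H²)
Y = 2 (Y = 2*1 = 2)
u(m) = -20*m (u(m) = -4*m*5 = -20*m)
r(5)*(u(Y) + K) = (7 + 2*5²)*(-20*2 + 79) = (7 + 2*25)*(-40 + 79) = (7 + 50)*39 = 57*39 = 2223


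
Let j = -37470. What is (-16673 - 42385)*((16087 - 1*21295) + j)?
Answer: 2520477324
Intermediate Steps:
(-16673 - 42385)*((16087 - 1*21295) + j) = (-16673 - 42385)*((16087 - 1*21295) - 37470) = -59058*((16087 - 21295) - 37470) = -59058*(-5208 - 37470) = -59058*(-42678) = 2520477324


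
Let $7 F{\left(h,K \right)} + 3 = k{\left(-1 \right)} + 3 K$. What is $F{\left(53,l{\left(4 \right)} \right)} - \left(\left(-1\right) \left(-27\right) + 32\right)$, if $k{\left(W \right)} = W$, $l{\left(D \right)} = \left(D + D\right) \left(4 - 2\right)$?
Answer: $- \frac{369}{7} \approx -52.714$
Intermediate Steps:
$l{\left(D \right)} = 4 D$ ($l{\left(D \right)} = 2 D 2 = 4 D$)
$F{\left(h,K \right)} = - \frac{4}{7} + \frac{3 K}{7}$ ($F{\left(h,K \right)} = - \frac{3}{7} + \frac{-1 + 3 K}{7} = - \frac{3}{7} + \left(- \frac{1}{7} + \frac{3 K}{7}\right) = - \frac{4}{7} + \frac{3 K}{7}$)
$F{\left(53,l{\left(4 \right)} \right)} - \left(\left(-1\right) \left(-27\right) + 32\right) = \left(- \frac{4}{7} + \frac{3 \cdot 4 \cdot 4}{7}\right) - \left(\left(-1\right) \left(-27\right) + 32\right) = \left(- \frac{4}{7} + \frac{3}{7} \cdot 16\right) - \left(27 + 32\right) = \left(- \frac{4}{7} + \frac{48}{7}\right) - 59 = \frac{44}{7} - 59 = - \frac{369}{7}$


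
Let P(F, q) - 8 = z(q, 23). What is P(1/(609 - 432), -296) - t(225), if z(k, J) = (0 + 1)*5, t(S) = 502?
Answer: -489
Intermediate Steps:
z(k, J) = 5 (z(k, J) = 1*5 = 5)
P(F, q) = 13 (P(F, q) = 8 + 5 = 13)
P(1/(609 - 432), -296) - t(225) = 13 - 1*502 = 13 - 502 = -489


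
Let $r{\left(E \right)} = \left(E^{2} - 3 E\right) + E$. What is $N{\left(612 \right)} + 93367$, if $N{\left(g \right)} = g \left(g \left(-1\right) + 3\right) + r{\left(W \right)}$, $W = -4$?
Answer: $-279317$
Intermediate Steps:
$r{\left(E \right)} = E^{2} - 2 E$
$N{\left(g \right)} = 24 + g \left(3 - g\right)$ ($N{\left(g \right)} = g \left(g \left(-1\right) + 3\right) - 4 \left(-2 - 4\right) = g \left(- g + 3\right) - -24 = g \left(3 - g\right) + 24 = 24 + g \left(3 - g\right)$)
$N{\left(612 \right)} + 93367 = \left(24 - 612^{2} + 3 \cdot 612\right) + 93367 = \left(24 - 374544 + 1836\right) + 93367 = -372684 + 93367 = -279317$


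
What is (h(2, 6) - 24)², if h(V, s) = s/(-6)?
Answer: 625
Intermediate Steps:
h(V, s) = -s/6 (h(V, s) = s*(-⅙) = -s/6)
(h(2, 6) - 24)² = (-⅙*6 - 24)² = (-1 - 24)² = (-25)² = 625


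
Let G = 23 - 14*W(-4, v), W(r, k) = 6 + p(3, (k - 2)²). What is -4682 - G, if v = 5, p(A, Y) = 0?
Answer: -4621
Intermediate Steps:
W(r, k) = 6 (W(r, k) = 6 + 0 = 6)
G = -61 (G = 23 - 14*6 = 23 - 84 = -61)
-4682 - G = -4682 - 1*(-61) = -4682 + 61 = -4621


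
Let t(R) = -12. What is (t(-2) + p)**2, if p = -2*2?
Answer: 256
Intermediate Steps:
p = -4
(t(-2) + p)**2 = (-12 - 4)**2 = (-16)**2 = 256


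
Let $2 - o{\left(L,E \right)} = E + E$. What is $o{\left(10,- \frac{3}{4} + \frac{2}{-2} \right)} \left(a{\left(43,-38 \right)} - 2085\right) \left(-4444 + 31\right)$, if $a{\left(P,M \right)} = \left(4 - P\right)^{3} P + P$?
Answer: $\frac{123918580137}{2} \approx 6.1959 \cdot 10^{10}$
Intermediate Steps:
$o{\left(L,E \right)} = 2 - 2 E$ ($o{\left(L,E \right)} = 2 - \left(E + E\right) = 2 - 2 E$)
$a{\left(P,M \right)} = P + P \left(4 - P\right)^{3}$ ($a{\left(P,M \right)} = P \left(4 - P\right)^{3} + P = P + P \left(4 - P\right)^{3}$)
$o{\left(10,- \frac{3}{4} + \frac{2}{-2} \right)} \left(a{\left(43,-38 \right)} - 2085\right) \left(-4444 + 31\right) = \left(2 - 2 \left(- \frac{3}{4} + \frac{2}{-2}\right)\right) \left(\left(43 - 43 \left(-4 + 43\right)^{3}\right) - 2085\right) \left(-4444 + 31\right) = \left(2 - 2 \left(\left(-3\right) \frac{1}{4} + 2 \left(- \frac{1}{2}\right)\right)\right) \left(\left(43 - 43 \cdot 39^{3}\right) - 2085\right) \left(-4413\right) = \left(2 - 2 \left(- \frac{3}{4} - 1\right)\right) \left(\left(43 - 43 \cdot 59319\right) - 2085\right) \left(-4413\right) = \left(2 - - \frac{7}{2}\right) \left(\left(43 - 2550717\right) - 2085\right) \left(-4413\right) = \left(2 + \frac{7}{2}\right) \left(-2550674 - 2085\right) \left(-4413\right) = \frac{11 \left(\left(-2552759\right) \left(-4413\right)\right)}{2} = \frac{11}{2} \cdot 11265325467 = \frac{123918580137}{2}$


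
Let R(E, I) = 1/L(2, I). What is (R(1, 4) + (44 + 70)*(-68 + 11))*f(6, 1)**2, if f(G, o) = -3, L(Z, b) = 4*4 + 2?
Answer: -116963/2 ≈ -58482.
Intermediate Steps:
L(Z, b) = 18 (L(Z, b) = 16 + 2 = 18)
R(E, I) = 1/18
(R(1, 4) + (44 + 70)*(-68 + 11))*f(6, 1)**2 = (1/18 + (44 + 70)*(-68 + 11))*(-3)**2 = (1/18 + 114*(-57))*9 = (1/18 - 6498)*9 = -116963/18*9 = -116963/2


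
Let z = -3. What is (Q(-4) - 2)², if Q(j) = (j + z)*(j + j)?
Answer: 2916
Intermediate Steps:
Q(j) = 2*j*(-3 + j) (Q(j) = (j - 3)*(j + j) = (-3 + j)*(2*j) = 2*j*(-3 + j))
(Q(-4) - 2)² = (2*(-4)*(-3 - 4) - 2)² = (2*(-4)*(-7) - 2)² = (56 - 2)² = 54² = 2916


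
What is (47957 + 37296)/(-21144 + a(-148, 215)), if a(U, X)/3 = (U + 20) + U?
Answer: -85253/21972 ≈ -3.8801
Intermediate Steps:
a(U, X) = 60 + 6*U (a(U, X) = 3*((U + 20) + U) = 3*((20 + U) + U) = 3*(20 + 2*U) = 60 + 6*U)
(47957 + 37296)/(-21144 + a(-148, 215)) = (47957 + 37296)/(-21144 + (60 + 6*(-148))) = 85253/(-21144 + (60 - 888)) = 85253/(-21144 - 828) = 85253/(-21972) = 85253*(-1/21972) = -85253/21972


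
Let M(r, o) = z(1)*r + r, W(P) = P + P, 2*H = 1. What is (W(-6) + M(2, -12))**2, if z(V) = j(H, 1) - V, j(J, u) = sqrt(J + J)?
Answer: 100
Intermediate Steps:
H = 1/2 (H = (1/2)*1 = 1/2 ≈ 0.50000)
j(J, u) = sqrt(2)*sqrt(J) (j(J, u) = sqrt(2*J) = sqrt(2)*sqrt(J))
z(V) = 1 - V (z(V) = sqrt(2)*sqrt(1/2) - V = sqrt(2)*(sqrt(2)/2) - V = 1 - V)
W(P) = 2*P
M(r, o) = r (M(r, o) = (1 - 1*1)*r + r = (1 - 1)*r + r = 0*r + r = 0 + r = r)
(W(-6) + M(2, -12))**2 = (2*(-6) + 2)**2 = (-12 + 2)**2 = (-10)**2 = 100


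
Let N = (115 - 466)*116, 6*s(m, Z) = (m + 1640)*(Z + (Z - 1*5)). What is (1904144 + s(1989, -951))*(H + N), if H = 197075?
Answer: 704297381599/6 ≈ 1.1738e+11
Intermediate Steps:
s(m, Z) = (-5 + 2*Z)*(1640 + m)/6 (s(m, Z) = ((m + 1640)*(Z + (Z - 1*5)))/6 = ((1640 + m)*(Z + (Z - 5)))/6 = ((1640 + m)*(Z + (-5 + Z)))/6 = ((1640 + m)*(-5 + 2*Z))/6 = ((-5 + 2*Z)*(1640 + m))/6 = (-5 + 2*Z)*(1640 + m)/6)
N = -40716 (N = -351*116 = -40716)
(1904144 + s(1989, -951))*(H + N) = (1904144 + (-4100/3 - 5/6*1989 + (1640/3)*(-951) + (1/3)*(-951)*1989))*(197075 - 40716) = (1904144 + (-4100/3 - 3315/2 - 519880 - 630513))*156359 = (1904144 - 6920503/6)*156359 = (4504361/6)*156359 = 704297381599/6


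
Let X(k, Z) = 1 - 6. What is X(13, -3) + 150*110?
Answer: 16495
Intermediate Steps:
X(k, Z) = -5
X(13, -3) + 150*110 = -5 + 150*110 = -5 + 16500 = 16495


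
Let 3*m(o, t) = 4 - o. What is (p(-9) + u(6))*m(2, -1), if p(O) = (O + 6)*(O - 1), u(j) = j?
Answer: 24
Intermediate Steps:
p(O) = (-1 + O)*(6 + O) (p(O) = (6 + O)*(-1 + O) = (-1 + O)*(6 + O))
m(o, t) = 4/3 - o/3 (m(o, t) = (4 - o)/3 = 4/3 - o/3)
(p(-9) + u(6))*m(2, -1) = ((-6 + (-9)² + 5*(-9)) + 6)*(4/3 - ⅓*2) = ((-6 + 81 - 45) + 6)*(4/3 - ⅔) = (30 + 6)*(⅔) = 36*(⅔) = 24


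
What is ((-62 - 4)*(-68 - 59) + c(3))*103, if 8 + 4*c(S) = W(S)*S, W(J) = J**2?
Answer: 3455341/4 ≈ 8.6384e+5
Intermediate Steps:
c(S) = -2 + S**3/4 (c(S) = -2 + (S**2*S)/4 = -2 + S**3/4)
((-62 - 4)*(-68 - 59) + c(3))*103 = ((-62 - 4)*(-68 - 59) + (-2 + (1/4)*3**3))*103 = (-66*(-127) + (-2 + (1/4)*27))*103 = (8382 + (-2 + 27/4))*103 = (8382 + 19/4)*103 = (33547/4)*103 = 3455341/4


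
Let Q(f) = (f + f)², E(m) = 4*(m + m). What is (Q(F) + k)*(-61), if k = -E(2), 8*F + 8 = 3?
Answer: 14091/16 ≈ 880.69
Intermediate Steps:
E(m) = 8*m (E(m) = 4*(2*m) = 8*m)
F = -5/8 (F = -1 + (⅛)*3 = -1 + 3/8 = -5/8 ≈ -0.62500)
Q(f) = 4*f² (Q(f) = (2*f)² = 4*f²)
k = -16 (k = -8*2 = -1*16 = -16)
(Q(F) + k)*(-61) = (4*(-5/8)² - 16)*(-61) = (4*(25/64) - 16)*(-61) = (25/16 - 16)*(-61) = -231/16*(-61) = 14091/16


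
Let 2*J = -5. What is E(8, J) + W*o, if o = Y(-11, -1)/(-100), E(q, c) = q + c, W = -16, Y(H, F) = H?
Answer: 187/50 ≈ 3.7400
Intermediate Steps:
J = -5/2 (J = (½)*(-5) = -5/2 ≈ -2.5000)
E(q, c) = c + q
o = 11/100 (o = -11/(-100) = -11*(-1/100) = 11/100 ≈ 0.11000)
E(8, J) + W*o = (-5/2 + 8) - 16*11/100 = 11/2 - 44/25 = 187/50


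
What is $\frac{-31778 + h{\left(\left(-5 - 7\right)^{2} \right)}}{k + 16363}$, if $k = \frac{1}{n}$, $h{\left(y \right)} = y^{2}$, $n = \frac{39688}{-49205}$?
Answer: $- \frac{438234896}{649365539} \approx -0.67487$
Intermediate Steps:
$n = - \frac{39688}{49205}$ ($n = 39688 \left(- \frac{1}{49205}\right) = - \frac{39688}{49205} \approx -0.80658$)
$k = - \frac{49205}{39688}$ ($k = \frac{1}{- \frac{39688}{49205}} = - \frac{49205}{39688} \approx -1.2398$)
$\frac{-31778 + h{\left(\left(-5 - 7\right)^{2} \right)}}{k + 16363} = \frac{-31778 + \left(\left(-5 - 7\right)^{2}\right)^{2}}{- \frac{49205}{39688} + 16363} = \frac{-31778 + \left(\left(-12\right)^{2}\right)^{2}}{\frac{649365539}{39688}} = \left(-31778 + 144^{2}\right) \frac{39688}{649365539} = \left(-31778 + 20736\right) \frac{39688}{649365539} = \left(-11042\right) \frac{39688}{649365539} = - \frac{438234896}{649365539}$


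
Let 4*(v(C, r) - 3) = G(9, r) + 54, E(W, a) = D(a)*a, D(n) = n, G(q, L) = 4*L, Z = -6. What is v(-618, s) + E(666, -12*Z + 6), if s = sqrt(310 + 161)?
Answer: 12201/2 + sqrt(471) ≈ 6122.2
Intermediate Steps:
E(W, a) = a**2 (E(W, a) = a*a = a**2)
s = sqrt(471) ≈ 21.703
v(C, r) = 33/2 + r (v(C, r) = 3 + (4*r + 54)/4 = 3 + (54 + 4*r)/4 = 3 + (27/2 + r) = 33/2 + r)
v(-618, s) + E(666, -12*Z + 6) = (33/2 + sqrt(471)) + (-12*(-6) + 6)**2 = (33/2 + sqrt(471)) + (72 + 6)**2 = (33/2 + sqrt(471)) + 78**2 = (33/2 + sqrt(471)) + 6084 = 12201/2 + sqrt(471)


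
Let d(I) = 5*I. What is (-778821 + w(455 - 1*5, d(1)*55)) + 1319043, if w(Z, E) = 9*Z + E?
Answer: 544547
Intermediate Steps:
w(Z, E) = E + 9*Z
(-778821 + w(455 - 1*5, d(1)*55)) + 1319043 = (-778821 + ((5*1)*55 + 9*(455 - 1*5))) + 1319043 = (-778821 + (5*55 + 9*(455 - 5))) + 1319043 = (-778821 + (275 + 9*450)) + 1319043 = (-778821 + (275 + 4050)) + 1319043 = (-778821 + 4325) + 1319043 = -774496 + 1319043 = 544547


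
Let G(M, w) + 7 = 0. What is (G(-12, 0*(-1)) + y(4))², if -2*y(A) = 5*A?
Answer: 289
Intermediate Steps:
y(A) = -5*A/2
G(M, w) = -7 (G(M, w) = -7 + 0 = -7)
(G(-12, 0*(-1)) + y(4))² = (-7 - 5/2*4)² = (-7 - 10)² = (-17)² = 289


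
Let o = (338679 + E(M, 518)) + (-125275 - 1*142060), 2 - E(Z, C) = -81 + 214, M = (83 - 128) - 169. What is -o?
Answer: -71213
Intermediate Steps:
M = -214 (M = -45 - 169 = -214)
E(Z, C) = -131 (E(Z, C) = 2 - (-81 + 214) = 2 - 1*133 = 2 - 133 = -131)
o = 71213 (o = (338679 - 131) + (-125275 - 1*142060) = 338548 + (-125275 - 142060) = 338548 - 267335 = 71213)
-o = -1*71213 = -71213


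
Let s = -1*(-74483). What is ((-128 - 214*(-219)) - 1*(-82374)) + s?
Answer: 203595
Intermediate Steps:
s = 74483
((-128 - 214*(-219)) - 1*(-82374)) + s = ((-128 - 214*(-219)) - 1*(-82374)) + 74483 = ((-128 + 46866) + 82374) + 74483 = (46738 + 82374) + 74483 = 129112 + 74483 = 203595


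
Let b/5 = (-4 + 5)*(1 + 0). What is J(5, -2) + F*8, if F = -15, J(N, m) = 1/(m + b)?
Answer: -359/3 ≈ -119.67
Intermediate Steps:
b = 5 (b = 5*((-4 + 5)*(1 + 0)) = 5*(1*1) = 5*1 = 5)
J(N, m) = 1/(5 + m) (J(N, m) = 1/(m + 5) = 1/(5 + m))
J(5, -2) + F*8 = 1/(5 - 2) - 15*8 = 1/3 - 120 = ⅓ - 120 = -359/3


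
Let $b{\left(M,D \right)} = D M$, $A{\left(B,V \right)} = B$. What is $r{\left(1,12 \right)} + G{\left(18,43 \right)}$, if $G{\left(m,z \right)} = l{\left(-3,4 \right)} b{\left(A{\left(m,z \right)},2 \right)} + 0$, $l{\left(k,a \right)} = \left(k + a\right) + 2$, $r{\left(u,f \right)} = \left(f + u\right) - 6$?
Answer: $115$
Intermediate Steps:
$r{\left(u,f \right)} = -6 + f + u$
$l{\left(k,a \right)} = 2 + a + k$ ($l{\left(k,a \right)} = \left(a + k\right) + 2 = 2 + a + k$)
$G{\left(m,z \right)} = 6 m$ ($G{\left(m,z \right)} = \left(2 + 4 - 3\right) 2 m + 0 = 3 \cdot 2 m + 0 = 6 m + 0 = 6 m$)
$r{\left(1,12 \right)} + G{\left(18,43 \right)} = \left(-6 + 12 + 1\right) + 6 \cdot 18 = 7 + 108 = 115$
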